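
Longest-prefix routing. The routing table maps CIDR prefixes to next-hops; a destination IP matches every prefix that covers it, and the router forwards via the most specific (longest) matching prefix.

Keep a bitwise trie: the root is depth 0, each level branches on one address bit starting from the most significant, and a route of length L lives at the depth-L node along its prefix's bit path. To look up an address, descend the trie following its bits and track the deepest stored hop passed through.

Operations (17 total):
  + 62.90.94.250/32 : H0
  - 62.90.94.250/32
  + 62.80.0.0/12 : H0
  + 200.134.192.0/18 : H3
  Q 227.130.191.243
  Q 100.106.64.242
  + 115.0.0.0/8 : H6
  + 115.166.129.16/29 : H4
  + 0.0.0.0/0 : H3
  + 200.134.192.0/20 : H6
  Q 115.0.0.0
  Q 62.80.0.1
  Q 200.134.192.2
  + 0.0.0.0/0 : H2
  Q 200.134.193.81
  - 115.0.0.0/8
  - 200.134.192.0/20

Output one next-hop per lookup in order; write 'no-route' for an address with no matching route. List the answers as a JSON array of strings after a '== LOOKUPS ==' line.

Process each operation:
  add 62.90.94.250/32 -> H0 at depth 32
  del 62.90.94.250/32 (clear depth 32)
  add 62.80.0.0/12 -> H0 at depth 12
  add 200.134.192.0/18 -> H3 at depth 18
  lookup 227.130.191.243: bits 11 walk d0:-→d1:-→d2:- -> no-route
  lookup 100.106.64.242: bits 0 walk d0:-→d1:- -> no-route
  add 115.0.0.0/8 -> H6 at depth 8
  add 115.166.129.16/29 -> H4 at depth 29
  add 0.0.0.0/0 -> H3 at depth 0
  add 200.134.192.0/20 -> H6 at depth 20
  lookup 115.0.0.0: bits 01110011 walk d0:H3→d1:-→d2:-→d3:-→d4:-→d5:-→d6:-→d7:-→d8:H6 -> H6
  lookup 62.80.0.1: bits 001111100101 walk d0:H3→d1:-→d2:-→d3:-→d4:-→d5:-→d6:-→d7:-→d8:-→d9:-→d10:-→d11:-→d12:H0 -> H0
  lookup 200.134.192.2: bits 11001000100001101100 walk d0:H3→d1:-→d2:-→d3:-→d4:-→d5:-→d6:-→d7:-→d8:-→d9:-→d10:-→d11:-→d12:-→d13:-→d14:-→d15:-→d16:-→d17:-→d18:H3→d19:-→d20:H6 -> H6
  add 0.0.0.0/0 -> H2 at depth 0
  lookup 200.134.193.81: bits 11001000100001101100 walk d0:H2→d1:-→d2:-→d3:-→d4:-→d5:-→d6:-→d7:-→d8:-→d9:-→d10:-→d11:-→d12:-→d13:-→d14:-→d15:-→d16:-→d17:-→d18:H3→d19:-→d20:H6 -> H6
  del 115.0.0.0/8 (clear depth 8)
  del 200.134.192.0/20 (clear depth 20)

== LOOKUPS ==
["no-route","no-route","H6","H0","H6","H6"]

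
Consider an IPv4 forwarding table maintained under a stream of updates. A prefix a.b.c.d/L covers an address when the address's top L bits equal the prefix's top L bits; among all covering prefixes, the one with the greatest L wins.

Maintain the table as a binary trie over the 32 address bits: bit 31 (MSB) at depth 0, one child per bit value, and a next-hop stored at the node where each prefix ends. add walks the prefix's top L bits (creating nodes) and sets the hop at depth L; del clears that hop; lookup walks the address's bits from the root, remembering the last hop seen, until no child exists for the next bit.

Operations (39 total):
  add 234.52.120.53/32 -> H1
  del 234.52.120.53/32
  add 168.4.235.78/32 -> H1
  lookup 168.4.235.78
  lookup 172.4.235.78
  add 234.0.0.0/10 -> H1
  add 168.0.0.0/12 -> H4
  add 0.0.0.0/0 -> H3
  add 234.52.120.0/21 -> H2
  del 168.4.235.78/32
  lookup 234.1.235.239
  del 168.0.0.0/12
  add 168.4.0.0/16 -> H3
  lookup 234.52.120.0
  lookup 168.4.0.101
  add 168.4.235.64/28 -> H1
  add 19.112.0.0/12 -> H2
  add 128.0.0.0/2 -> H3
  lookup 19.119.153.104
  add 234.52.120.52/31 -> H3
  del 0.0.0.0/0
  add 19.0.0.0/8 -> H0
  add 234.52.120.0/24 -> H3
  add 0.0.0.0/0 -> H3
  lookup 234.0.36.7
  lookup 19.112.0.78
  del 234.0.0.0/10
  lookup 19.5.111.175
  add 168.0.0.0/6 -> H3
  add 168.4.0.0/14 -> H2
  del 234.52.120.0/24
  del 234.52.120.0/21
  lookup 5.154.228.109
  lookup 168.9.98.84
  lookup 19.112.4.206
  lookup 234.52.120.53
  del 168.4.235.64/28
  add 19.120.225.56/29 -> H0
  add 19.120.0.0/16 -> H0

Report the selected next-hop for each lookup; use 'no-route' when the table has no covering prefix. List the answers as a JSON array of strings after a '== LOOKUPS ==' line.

Trace:
  + 234.52.120.53/32 (H1) depth=32
  del 234.52.120.53/32 (clear depth 32)
  + 168.4.235.78/32 (H1) depth=32
  Q 168.4.235.78: descend 10101000000001001110101101001110 ; hops seen [H1] ; pick H1
  Q 172.4.235.78: descend 10101 ; hops seen [∅] ; pick no-route
  + 234.0.0.0/10 (H1) depth=10
  + 168.0.0.0/12 (H4) depth=12
  + 0.0.0.0/0 (H3) depth=0
  + 234.52.120.0/21 (H2) depth=21
  del 168.4.235.78/32 (clear depth 32)
  Q 234.1.235.239: descend 1110101000 ; hops seen [H3,H1] ; pick H1
  del 168.0.0.0/12 (clear depth 12)
  + 168.4.0.0/16 (H3) depth=16
  Q 234.52.120.0: descend 11101010001101000111100000 ; hops seen [H3,H1,H2] ; pick H2
  Q 168.4.0.101: descend 1010100000000100 ; hops seen [H3,H3] ; pick H3
  + 168.4.235.64/28 (H1) depth=28
  + 19.112.0.0/12 (H2) depth=12
  + 128.0.0.0/2 (H3) depth=2
  Q 19.119.153.104: descend 000100110111 ; hops seen [H3,H2] ; pick H2
  + 234.52.120.52/31 (H3) depth=31
  del 0.0.0.0/0 (clear depth 0)
  + 19.0.0.0/8 (H0) depth=8
  + 234.52.120.0/24 (H3) depth=24
  + 0.0.0.0/0 (H3) depth=0
  Q 234.0.36.7: descend 1110101000 ; hops seen [H3,H1] ; pick H1
  Q 19.112.0.78: descend 000100110111 ; hops seen [H3,H0,H2] ; pick H2
  del 234.0.0.0/10 (clear depth 10)
  Q 19.5.111.175: descend 000100110 ; hops seen [H3,H0] ; pick H0
  + 168.0.0.0/6 (H3) depth=6
  + 168.4.0.0/14 (H2) depth=14
  del 234.52.120.0/24 (clear depth 24)
  del 234.52.120.0/21 (clear depth 21)
  Q 5.154.228.109: descend 000 ; hops seen [H3] ; pick H3
  Q 168.9.98.84: descend 101010000000 ; hops seen [H3,H3,H3] ; pick H3
  Q 19.112.4.206: descend 000100110111 ; hops seen [H3,H0,H2] ; pick H2
  Q 234.52.120.53: descend 11101010001101000111100000110101 ; hops seen [H3,H3] ; pick H3
  del 168.4.235.64/28 (clear depth 28)
  + 19.120.225.56/29 (H0) depth=29
  + 19.120.0.0/16 (H0) depth=16

== LOOKUPS ==
["H1","no-route","H1","H2","H3","H2","H1","H2","H0","H3","H3","H2","H3"]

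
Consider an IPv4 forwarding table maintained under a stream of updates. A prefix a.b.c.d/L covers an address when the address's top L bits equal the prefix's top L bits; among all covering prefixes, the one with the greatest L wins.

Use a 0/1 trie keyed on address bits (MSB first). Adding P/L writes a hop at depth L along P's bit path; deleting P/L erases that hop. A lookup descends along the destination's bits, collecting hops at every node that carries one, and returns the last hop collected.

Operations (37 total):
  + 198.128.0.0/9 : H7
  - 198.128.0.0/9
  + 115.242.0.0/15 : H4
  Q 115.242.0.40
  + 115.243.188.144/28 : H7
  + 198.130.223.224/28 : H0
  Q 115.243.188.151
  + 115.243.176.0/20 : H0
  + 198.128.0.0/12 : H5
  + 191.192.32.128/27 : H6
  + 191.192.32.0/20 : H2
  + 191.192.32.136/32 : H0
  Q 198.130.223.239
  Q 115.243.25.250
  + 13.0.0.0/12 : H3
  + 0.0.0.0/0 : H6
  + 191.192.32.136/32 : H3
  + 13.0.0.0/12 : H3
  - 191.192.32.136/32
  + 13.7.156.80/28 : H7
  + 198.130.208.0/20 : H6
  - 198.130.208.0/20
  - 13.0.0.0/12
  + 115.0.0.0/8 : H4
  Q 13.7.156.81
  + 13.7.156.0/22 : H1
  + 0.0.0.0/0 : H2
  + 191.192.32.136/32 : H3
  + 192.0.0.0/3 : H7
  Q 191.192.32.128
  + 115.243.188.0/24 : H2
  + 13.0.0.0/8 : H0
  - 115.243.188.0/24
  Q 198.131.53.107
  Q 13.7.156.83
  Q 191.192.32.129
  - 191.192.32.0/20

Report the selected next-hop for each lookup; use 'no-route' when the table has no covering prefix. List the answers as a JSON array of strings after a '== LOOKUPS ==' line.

Trace:
  + 198.128.0.0/9 (H7) depth=9
  del 198.128.0.0/9 (clear depth 9)
  + 115.242.0.0/15 (H4) depth=15
  ? 115.242.0.40  path d0:-→d1:-→d2:-→d3:-→d4:-→d5:-→d6:-→d7:-→d8:-→d9:-→d10:-→d11:-→d12:-→d13:-→d14:-→d15:H4  best=H4
  + 115.243.188.144/28 (H7) depth=28
  + 198.130.223.224/28 (H0) depth=28
  ? 115.243.188.151  path d0:-→d1:-→d2:-→d3:-→d4:-→d5:-→d6:-→d7:-→d8:-→d9:-→d10:-→d11:-→d12:-→d13:-→d14:-→d15:H4→d16:-→d17:-→d18:-→d19:-→d20:-→d21:-→d22:-→d23:-→d24:-→d25:-→d26:-→d27:-→d28:H7  best=H7
  + 115.243.176.0/20 (H0) depth=20
  + 198.128.0.0/12 (H5) depth=12
  + 191.192.32.128/27 (H6) depth=27
  + 191.192.32.0/20 (H2) depth=20
  + 191.192.32.136/32 (H0) depth=32
  ? 198.130.223.239  path d0:-→d1:-→d2:-→d3:-→d4:-→d5:-→d6:-→d7:-→d8:-→d9:-→d10:-→d11:-→d12:H5→d13:-→d14:-→d15:-→d16:-→d17:-→d18:-→d19:-→d20:-→d21:-→d22:-→d23:-→d24:-→d25:-→d26:-→d27:-→d28:H0  best=H0
  ? 115.243.25.250  path d0:-→d1:-→d2:-→d3:-→d4:-→d5:-→d6:-→d7:-→d8:-→d9:-→d10:-→d11:-→d12:-→d13:-→d14:-→d15:H4→d16:-  best=H4
  + 13.0.0.0/12 (H3) depth=12
  + 0.0.0.0/0 (H6) depth=0
  + 191.192.32.136/32 (H3) depth=32
  + 13.0.0.0/12 (H3) depth=12
  del 191.192.32.136/32 (clear depth 32)
  + 13.7.156.80/28 (H7) depth=28
  + 198.130.208.0/20 (H6) depth=20
  del 198.130.208.0/20 (clear depth 20)
  del 13.0.0.0/12 (clear depth 12)
  + 115.0.0.0/8 (H4) depth=8
  ? 13.7.156.81  path d0:H6→d1:-→d2:-→d3:-→d4:-→d5:-→d6:-→d7:-→d8:-→d9:-→d10:-→d11:-→d12:-→d13:-→d14:-→d15:-→d16:-→d17:-→d18:-→d19:-→d20:-→d21:-→d22:-→d23:-→d24:-→d25:-→d26:-→d27:-→d28:H7  best=H7
  + 13.7.156.0/22 (H1) depth=22
  + 0.0.0.0/0 (H2) depth=0
  + 191.192.32.136/32 (H3) depth=32
  + 192.0.0.0/3 (H7) depth=3
  ? 191.192.32.128  path d0:H2→d1:-→d2:-→d3:-→d4:-→d5:-→d6:-→d7:-→d8:-→d9:-→d10:-→d11:-→d12:-→d13:-→d14:-→d15:-→d16:-→d17:-→d18:-→d19:-→d20:H2→d21:-→d22:-→d23:-→d24:-→d25:-→d26:-→d27:H6→d28:-  best=H6
  + 115.243.188.0/24 (H2) depth=24
  + 13.0.0.0/8 (H0) depth=8
  del 115.243.188.0/24 (clear depth 24)
  ? 198.131.53.107  path d0:H2→d1:-→d2:-→d3:H7→d4:-→d5:-→d6:-→d7:-→d8:-→d9:-→d10:-→d11:-→d12:H5→d13:-→d14:-→d15:-  best=H5
  ? 13.7.156.83  path d0:H2→d1:-→d2:-→d3:-→d4:-→d5:-→d6:-→d7:-→d8:H0→d9:-→d10:-→d11:-→d12:-→d13:-→d14:-→d15:-→d16:-→d17:-→d18:-→d19:-→d20:-→d21:-→d22:H1→d23:-→d24:-→d25:-→d26:-→d27:-→d28:H7  best=H7
  ? 191.192.32.129  path d0:H2→d1:-→d2:-→d3:-→d4:-→d5:-→d6:-→d7:-→d8:-→d9:-→d10:-→d11:-→d12:-→d13:-→d14:-→d15:-→d16:-→d17:-→d18:-→d19:-→d20:H2→d21:-→d22:-→d23:-→d24:-→d25:-→d26:-→d27:H6→d28:-  best=H6
  del 191.192.32.0/20 (clear depth 20)

== LOOKUPS ==
["H4","H7","H0","H4","H7","H6","H5","H7","H6"]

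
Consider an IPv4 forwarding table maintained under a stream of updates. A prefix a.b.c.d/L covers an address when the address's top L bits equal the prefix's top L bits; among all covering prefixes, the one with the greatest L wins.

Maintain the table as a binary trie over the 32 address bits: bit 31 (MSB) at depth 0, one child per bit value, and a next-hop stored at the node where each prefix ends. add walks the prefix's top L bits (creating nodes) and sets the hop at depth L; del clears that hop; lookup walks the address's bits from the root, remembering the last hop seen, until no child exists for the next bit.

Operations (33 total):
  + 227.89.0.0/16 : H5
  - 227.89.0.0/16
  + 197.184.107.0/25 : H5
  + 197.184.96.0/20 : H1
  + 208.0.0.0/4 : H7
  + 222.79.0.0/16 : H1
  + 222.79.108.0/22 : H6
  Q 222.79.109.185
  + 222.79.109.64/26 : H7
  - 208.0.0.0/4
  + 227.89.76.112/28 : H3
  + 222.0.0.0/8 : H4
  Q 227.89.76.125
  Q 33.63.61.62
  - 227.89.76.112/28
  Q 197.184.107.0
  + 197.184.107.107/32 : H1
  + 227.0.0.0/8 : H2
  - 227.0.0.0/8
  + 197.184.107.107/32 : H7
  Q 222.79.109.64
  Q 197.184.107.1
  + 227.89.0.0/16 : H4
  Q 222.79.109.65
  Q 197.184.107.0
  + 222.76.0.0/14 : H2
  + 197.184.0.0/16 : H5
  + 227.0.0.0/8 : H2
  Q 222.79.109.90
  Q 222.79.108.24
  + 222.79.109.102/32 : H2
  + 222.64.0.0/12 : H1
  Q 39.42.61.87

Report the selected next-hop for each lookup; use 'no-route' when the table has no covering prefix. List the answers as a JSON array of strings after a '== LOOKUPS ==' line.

Process each operation:
  + 227.89.0.0/16 (H5) depth=16
  del 227.89.0.0/16 (clear depth 16)
  + 197.184.107.0/25 (H5) depth=25
  + 197.184.96.0/20 (H1) depth=20
  + 208.0.0.0/4 (H7) depth=4
  + 222.79.0.0/16 (H1) depth=16
  + 222.79.108.0/22 (H6) depth=22
  lookup 222.79.109.185: bits 1101111001001111011011 walk d0:-→d1:-→d2:-→d3:-→d4:H7→d5:-→d6:-→d7:-→d8:-→d9:-→d10:-→d11:-→d12:-→d13:-→d14:-→d15:-→d16:H1→d17:-→d18:-→d19:-→d20:-→d21:-→d22:H6 -> H6
  + 222.79.109.64/26 (H7) depth=26
  del 208.0.0.0/4 (clear depth 4)
  + 227.89.76.112/28 (H3) depth=28
  + 222.0.0.0/8 (H4) depth=8
  lookup 227.89.76.125: bits 1110001101011001010011000111 walk d0:-→d1:-→d2:-→d3:-→d4:-→d5:-→d6:-→d7:-→d8:-→d9:-→d10:-→d11:-→d12:-→d13:-→d14:-→d15:-→d16:-→d17:-→d18:-→d19:-→d20:-→d21:-→d22:-→d23:-→d24:-→d25:-→d26:-→d27:-→d28:H3 -> H3
  lookup 33.63.61.62: bits ε walk d0:- -> no-route
  del 227.89.76.112/28 (clear depth 28)
  lookup 197.184.107.0: bits 1100010110111000011010110 walk d0:-→d1:-→d2:-→d3:-→d4:-→d5:-→d6:-→d7:-→d8:-→d9:-→d10:-→d11:-→d12:-→d13:-→d14:-→d15:-→d16:-→d17:-→d18:-→d19:-→d20:H1→d21:-→d22:-→d23:-→d24:-→d25:H5 -> H5
  + 197.184.107.107/32 (H1) depth=32
  + 227.0.0.0/8 (H2) depth=8
  del 227.0.0.0/8 (clear depth 8)
  + 197.184.107.107/32 (H7) depth=32
  lookup 222.79.109.64: bits 11011110010011110110110101 walk d0:-→d1:-→d2:-→d3:-→d4:-→d5:-→d6:-→d7:-→d8:H4→d9:-→d10:-→d11:-→d12:-→d13:-→d14:-→d15:-→d16:H1→d17:-→d18:-→d19:-→d20:-→d21:-→d22:H6→d23:-→d24:-→d25:-→d26:H7 -> H7
  lookup 197.184.107.1: bits 1100010110111000011010110 walk d0:-→d1:-→d2:-→d3:-→d4:-→d5:-→d6:-→d7:-→d8:-→d9:-→d10:-→d11:-→d12:-→d13:-→d14:-→d15:-→d16:-→d17:-→d18:-→d19:-→d20:H1→d21:-→d22:-→d23:-→d24:-→d25:H5 -> H5
  + 227.89.0.0/16 (H4) depth=16
  lookup 222.79.109.65: bits 11011110010011110110110101 walk d0:-→d1:-→d2:-→d3:-→d4:-→d5:-→d6:-→d7:-→d8:H4→d9:-→d10:-→d11:-→d12:-→d13:-→d14:-→d15:-→d16:H1→d17:-→d18:-→d19:-→d20:-→d21:-→d22:H6→d23:-→d24:-→d25:-→d26:H7 -> H7
  lookup 197.184.107.0: bits 1100010110111000011010110 walk d0:-→d1:-→d2:-→d3:-→d4:-→d5:-→d6:-→d7:-→d8:-→d9:-→d10:-→d11:-→d12:-→d13:-→d14:-→d15:-→d16:-→d17:-→d18:-→d19:-→d20:H1→d21:-→d22:-→d23:-→d24:-→d25:H5 -> H5
  + 222.76.0.0/14 (H2) depth=14
  + 197.184.0.0/16 (H5) depth=16
  + 227.0.0.0/8 (H2) depth=8
  lookup 222.79.109.90: bits 11011110010011110110110101 walk d0:-→d1:-→d2:-→d3:-→d4:-→d5:-→d6:-→d7:-→d8:H4→d9:-→d10:-→d11:-→d12:-→d13:-→d14:H2→d15:-→d16:H1→d17:-→d18:-→d19:-→d20:-→d21:-→d22:H6→d23:-→d24:-→d25:-→d26:H7 -> H7
  lookup 222.79.108.24: bits 11011110010011110110110 walk d0:-→d1:-→d2:-→d3:-→d4:-→d5:-→d6:-→d7:-→d8:H4→d9:-→d10:-→d11:-→d12:-→d13:-→d14:H2→d15:-→d16:H1→d17:-→d18:-→d19:-→d20:-→d21:-→d22:H6→d23:- -> H6
  + 222.79.109.102/32 (H2) depth=32
  + 222.64.0.0/12 (H1) depth=12
  lookup 39.42.61.87: bits ε walk d0:- -> no-route

== LOOKUPS ==
["H6","H3","no-route","H5","H7","H5","H7","H5","H7","H6","no-route"]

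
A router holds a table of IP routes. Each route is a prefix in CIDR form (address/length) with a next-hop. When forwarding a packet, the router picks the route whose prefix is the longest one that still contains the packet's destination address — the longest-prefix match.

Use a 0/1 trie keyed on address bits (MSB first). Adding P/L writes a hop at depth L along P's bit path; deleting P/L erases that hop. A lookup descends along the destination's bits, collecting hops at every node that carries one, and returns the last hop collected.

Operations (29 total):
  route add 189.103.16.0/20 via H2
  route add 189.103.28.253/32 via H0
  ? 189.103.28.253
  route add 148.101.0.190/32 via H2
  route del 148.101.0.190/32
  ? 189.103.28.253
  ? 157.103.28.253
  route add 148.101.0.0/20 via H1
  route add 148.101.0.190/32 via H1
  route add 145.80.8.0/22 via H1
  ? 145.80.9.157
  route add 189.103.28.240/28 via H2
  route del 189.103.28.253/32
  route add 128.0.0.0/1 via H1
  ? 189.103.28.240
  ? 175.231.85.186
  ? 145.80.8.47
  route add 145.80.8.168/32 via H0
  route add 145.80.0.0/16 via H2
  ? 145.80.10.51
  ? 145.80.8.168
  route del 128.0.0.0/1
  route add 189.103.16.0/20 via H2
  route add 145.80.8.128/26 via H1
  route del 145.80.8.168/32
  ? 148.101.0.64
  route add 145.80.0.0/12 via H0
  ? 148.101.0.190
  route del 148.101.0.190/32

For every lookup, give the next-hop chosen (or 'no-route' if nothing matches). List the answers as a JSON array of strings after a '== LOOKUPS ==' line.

Apply in order:
  + 189.103.16.0/20 (H2) depth=20
  + 189.103.28.253/32 (H0) depth=32
  Q 189.103.28.253: descend 10111101011001110001110011111101 ; hops seen [H2,H0] ; pick H0
  + 148.101.0.190/32 (H2) depth=32
  - 148.101.0.190/32 clear@32
  Q 189.103.28.253: descend 10111101011001110001110011111101 ; hops seen [H2,H0] ; pick H0
  Q 157.103.28.253: descend 1001 ; hops seen [∅] ; pick no-route
  + 148.101.0.0/20 (H1) depth=20
  + 148.101.0.190/32 (H1) depth=32
  + 145.80.8.0/22 (H1) depth=22
  Q 145.80.9.157: descend 1001000101010000000010 ; hops seen [H1] ; pick H1
  + 189.103.28.240/28 (H2) depth=28
  - 189.103.28.253/32 clear@32
  + 128.0.0.0/1 (H1) depth=1
  Q 189.103.28.240: descend 1011110101100111000111001111 ; hops seen [H1,H2,H2] ; pick H2
  Q 175.231.85.186: descend 101 ; hops seen [H1] ; pick H1
  Q 145.80.8.47: descend 1001000101010000000010 ; hops seen [H1,H1] ; pick H1
  + 145.80.8.168/32 (H0) depth=32
  + 145.80.0.0/16 (H2) depth=16
  Q 145.80.10.51: descend 1001000101010000000010 ; hops seen [H1,H2,H1] ; pick H1
  Q 145.80.8.168: descend 10010001010100000000100010101000 ; hops seen [H1,H2,H1,H0] ; pick H0
  - 128.0.0.0/1 clear@1
  + 189.103.16.0/20 (H2) depth=20
  + 145.80.8.128/26 (H1) depth=26
  - 145.80.8.168/32 clear@32
  Q 148.101.0.64: descend 100101000110010100000000 ; hops seen [H1] ; pick H1
  + 145.80.0.0/12 (H0) depth=12
  Q 148.101.0.190: descend 10010100011001010000000010111110 ; hops seen [H1,H1] ; pick H1
  - 148.101.0.190/32 clear@32

== LOOKUPS ==
["H0","H0","no-route","H1","H2","H1","H1","H1","H0","H1","H1"]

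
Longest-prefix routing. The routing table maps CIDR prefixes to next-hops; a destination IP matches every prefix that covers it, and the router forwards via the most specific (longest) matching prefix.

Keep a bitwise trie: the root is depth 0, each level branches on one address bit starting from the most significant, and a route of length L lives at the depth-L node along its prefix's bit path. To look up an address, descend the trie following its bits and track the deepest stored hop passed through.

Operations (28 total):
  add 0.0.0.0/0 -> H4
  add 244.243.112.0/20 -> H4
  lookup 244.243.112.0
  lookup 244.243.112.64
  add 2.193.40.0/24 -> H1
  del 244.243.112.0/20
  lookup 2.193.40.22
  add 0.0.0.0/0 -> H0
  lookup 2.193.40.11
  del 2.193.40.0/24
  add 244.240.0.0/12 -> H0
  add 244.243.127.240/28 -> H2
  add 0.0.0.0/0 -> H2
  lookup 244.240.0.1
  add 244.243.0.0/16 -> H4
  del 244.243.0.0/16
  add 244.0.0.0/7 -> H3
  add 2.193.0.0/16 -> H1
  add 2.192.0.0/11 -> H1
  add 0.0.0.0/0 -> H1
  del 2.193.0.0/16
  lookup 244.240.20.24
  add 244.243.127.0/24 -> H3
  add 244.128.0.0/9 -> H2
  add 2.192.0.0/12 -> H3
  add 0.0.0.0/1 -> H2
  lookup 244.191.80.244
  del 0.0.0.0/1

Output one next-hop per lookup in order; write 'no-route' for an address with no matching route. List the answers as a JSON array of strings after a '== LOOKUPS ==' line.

Trace:
  add 0.0.0.0/0 -> H4 at depth 0
  add 244.243.112.0/20 -> H4 at depth 20
  lookup 244.243.112.0: bits 11110100111100110111 walk d0:H4→d1:-→d2:-→d3:-→d4:-→d5:-→d6:-→d7:-→d8:-→d9:-→d10:-→d11:-→d12:-→d13:-→d14:-→d15:-→d16:-→d17:-→d18:-→d19:-→d20:H4 -> H4
  lookup 244.243.112.64: bits 11110100111100110111 walk d0:H4→d1:-→d2:-→d3:-→d4:-→d5:-→d6:-→d7:-→d8:-→d9:-→d10:-→d11:-→d12:-→d13:-→d14:-→d15:-→d16:-→d17:-→d18:-→d19:-→d20:H4 -> H4
  add 2.193.40.0/24 -> H1 at depth 24
  - 244.243.112.0/20 clear@20
  lookup 2.193.40.22: bits 000000101100000100101000 walk d0:H4→d1:-→d2:-→d3:-→d4:-→d5:-→d6:-→d7:-→d8:-→d9:-→d10:-→d11:-→d12:-→d13:-→d14:-→d15:-→d16:-→d17:-→d18:-→d19:-→d20:-→d21:-→d22:-→d23:-→d24:H1 -> H1
  add 0.0.0.0/0 -> H0 at depth 0
  lookup 2.193.40.11: bits 000000101100000100101000 walk d0:H0→d1:-→d2:-→d3:-→d4:-→d5:-→d6:-→d7:-→d8:-→d9:-→d10:-→d11:-→d12:-→d13:-→d14:-→d15:-→d16:-→d17:-→d18:-→d19:-→d20:-→d21:-→d22:-→d23:-→d24:H1 -> H1
  - 2.193.40.0/24 clear@24
  add 244.240.0.0/12 -> H0 at depth 12
  add 244.243.127.240/28 -> H2 at depth 28
  add 0.0.0.0/0 -> H2 at depth 0
  lookup 244.240.0.1: bits 11110100111100 walk d0:H2→d1:-→d2:-→d3:-→d4:-→d5:-→d6:-→d7:-→d8:-→d9:-→d10:-→d11:-→d12:H0→d13:-→d14:- -> H0
  add 244.243.0.0/16 -> H4 at depth 16
  - 244.243.0.0/16 clear@16
  add 244.0.0.0/7 -> H3 at depth 7
  add 2.193.0.0/16 -> H1 at depth 16
  add 2.192.0.0/11 -> H1 at depth 11
  add 0.0.0.0/0 -> H1 at depth 0
  - 2.193.0.0/16 clear@16
  lookup 244.240.20.24: bits 11110100111100 walk d0:H1→d1:-→d2:-→d3:-→d4:-→d5:-→d6:-→d7:H3→d8:-→d9:-→d10:-→d11:-→d12:H0→d13:-→d14:- -> H0
  add 244.243.127.0/24 -> H3 at depth 24
  add 244.128.0.0/9 -> H2 at depth 9
  add 2.192.0.0/12 -> H3 at depth 12
  add 0.0.0.0/1 -> H2 at depth 1
  lookup 244.191.80.244: bits 111101001 walk d0:H1→d1:-→d2:-→d3:-→d4:-→d5:-→d6:-→d7:H3→d8:-→d9:H2 -> H2
  - 0.0.0.0/1 clear@1

== LOOKUPS ==
["H4","H4","H1","H1","H0","H0","H2"]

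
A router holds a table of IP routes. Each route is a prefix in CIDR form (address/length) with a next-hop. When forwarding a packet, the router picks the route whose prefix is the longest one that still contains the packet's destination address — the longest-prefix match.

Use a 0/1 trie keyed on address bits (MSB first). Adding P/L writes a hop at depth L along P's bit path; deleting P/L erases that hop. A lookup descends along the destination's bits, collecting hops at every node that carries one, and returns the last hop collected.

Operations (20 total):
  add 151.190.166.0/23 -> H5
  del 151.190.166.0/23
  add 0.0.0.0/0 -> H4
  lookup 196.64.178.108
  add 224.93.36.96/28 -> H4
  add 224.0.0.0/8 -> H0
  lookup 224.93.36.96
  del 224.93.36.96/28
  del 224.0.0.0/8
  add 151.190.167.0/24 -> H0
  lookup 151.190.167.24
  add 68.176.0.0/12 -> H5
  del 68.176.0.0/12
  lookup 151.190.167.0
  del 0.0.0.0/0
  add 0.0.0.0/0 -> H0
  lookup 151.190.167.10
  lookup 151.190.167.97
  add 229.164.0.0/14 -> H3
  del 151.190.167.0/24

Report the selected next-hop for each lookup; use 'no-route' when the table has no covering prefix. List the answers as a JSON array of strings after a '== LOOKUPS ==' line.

Trace:
  add 151.190.166.0/23 -> H5 at depth 23
  - 151.190.166.0/23 clear@23
  add 0.0.0.0/0 -> H4 at depth 0
  ? 196.64.178.108  path d0:H4→d1:-  best=H4
  add 224.93.36.96/28 -> H4 at depth 28
  add 224.0.0.0/8 -> H0 at depth 8
  ? 224.93.36.96  path d0:H4→d1:-→d2:-→d3:-→d4:-→d5:-→d6:-→d7:-→d8:H0→d9:-→d10:-→d11:-→d12:-→d13:-→d14:-→d15:-→d16:-→d17:-→d18:-→d19:-→d20:-→d21:-→d22:-→d23:-→d24:-→d25:-→d26:-→d27:-→d28:H4  best=H4
  - 224.93.36.96/28 clear@28
  - 224.0.0.0/8 clear@8
  add 151.190.167.0/24 -> H0 at depth 24
  ? 151.190.167.24  path d0:H4→d1:-→d2:-→d3:-→d4:-→d5:-→d6:-→d7:-→d8:-→d9:-→d10:-→d11:-→d12:-→d13:-→d14:-→d15:-→d16:-→d17:-→d18:-→d19:-→d20:-→d21:-→d22:-→d23:-→d24:H0  best=H0
  add 68.176.0.0/12 -> H5 at depth 12
  - 68.176.0.0/12 clear@12
  ? 151.190.167.0  path d0:H4→d1:-→d2:-→d3:-→d4:-→d5:-→d6:-→d7:-→d8:-→d9:-→d10:-→d11:-→d12:-→d13:-→d14:-→d15:-→d16:-→d17:-→d18:-→d19:-→d20:-→d21:-→d22:-→d23:-→d24:H0  best=H0
  - 0.0.0.0/0 clear@0
  add 0.0.0.0/0 -> H0 at depth 0
  ? 151.190.167.10  path d0:H0→d1:-→d2:-→d3:-→d4:-→d5:-→d6:-→d7:-→d8:-→d9:-→d10:-→d11:-→d12:-→d13:-→d14:-→d15:-→d16:-→d17:-→d18:-→d19:-→d20:-→d21:-→d22:-→d23:-→d24:H0  best=H0
  ? 151.190.167.97  path d0:H0→d1:-→d2:-→d3:-→d4:-→d5:-→d6:-→d7:-→d8:-→d9:-→d10:-→d11:-→d12:-→d13:-→d14:-→d15:-→d16:-→d17:-→d18:-→d19:-→d20:-→d21:-→d22:-→d23:-→d24:H0  best=H0
  add 229.164.0.0/14 -> H3 at depth 14
  - 151.190.167.0/24 clear@24

== LOOKUPS ==
["H4","H4","H0","H0","H0","H0"]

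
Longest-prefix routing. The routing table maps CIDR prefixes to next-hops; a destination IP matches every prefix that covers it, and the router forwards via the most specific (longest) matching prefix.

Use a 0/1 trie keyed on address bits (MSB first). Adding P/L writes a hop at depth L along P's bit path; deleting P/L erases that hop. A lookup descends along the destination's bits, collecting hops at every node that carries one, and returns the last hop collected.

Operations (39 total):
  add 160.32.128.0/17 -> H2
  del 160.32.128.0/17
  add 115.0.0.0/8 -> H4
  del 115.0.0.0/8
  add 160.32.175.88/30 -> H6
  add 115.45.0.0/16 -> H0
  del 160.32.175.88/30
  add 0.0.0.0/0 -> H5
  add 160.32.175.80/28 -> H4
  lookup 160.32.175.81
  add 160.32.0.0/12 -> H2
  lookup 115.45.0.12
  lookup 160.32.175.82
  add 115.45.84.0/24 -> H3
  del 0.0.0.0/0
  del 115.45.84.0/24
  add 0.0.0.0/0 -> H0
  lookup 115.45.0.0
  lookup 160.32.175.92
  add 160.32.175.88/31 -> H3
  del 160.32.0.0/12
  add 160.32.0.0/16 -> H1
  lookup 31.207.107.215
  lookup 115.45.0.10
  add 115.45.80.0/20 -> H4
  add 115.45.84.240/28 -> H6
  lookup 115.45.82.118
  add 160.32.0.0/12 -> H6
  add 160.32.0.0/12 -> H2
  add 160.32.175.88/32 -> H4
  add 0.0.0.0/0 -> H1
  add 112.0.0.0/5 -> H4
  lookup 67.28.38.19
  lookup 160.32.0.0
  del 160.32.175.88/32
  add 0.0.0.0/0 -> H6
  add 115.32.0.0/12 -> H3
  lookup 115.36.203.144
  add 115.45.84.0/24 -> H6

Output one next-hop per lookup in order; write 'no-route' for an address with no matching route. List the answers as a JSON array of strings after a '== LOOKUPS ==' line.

Trace:
  + 160.32.128.0/17 (H2) depth=17
  - 160.32.128.0/17 clear@17
  + 115.0.0.0/8 (H4) depth=8
  - 115.0.0.0/8 clear@8
  + 160.32.175.88/30 (H6) depth=30
  + 115.45.0.0/16 (H0) depth=16
  - 160.32.175.88/30 clear@30
  + 0.0.0.0/0 (H5) depth=0
  + 160.32.175.80/28 (H4) depth=28
  lookup 160.32.175.81: bits 1010000000100000101011110101 walk d0:H5→d1:-→d2:-→d3:-→d4:-→d5:-→d6:-→d7:-→d8:-→d9:-→d10:-→d11:-→d12:-→d13:-→d14:-→d15:-→d16:-→d17:-→d18:-→d19:-→d20:-→d21:-→d22:-→d23:-→d24:-→d25:-→d26:-→d27:-→d28:H4 -> H4
  + 160.32.0.0/12 (H2) depth=12
  lookup 115.45.0.12: bits 0111001100101101 walk d0:H5→d1:-→d2:-→d3:-→d4:-→d5:-→d6:-→d7:-→d8:-→d9:-→d10:-→d11:-→d12:-→d13:-→d14:-→d15:-→d16:H0 -> H0
  lookup 160.32.175.82: bits 1010000000100000101011110101 walk d0:H5→d1:-→d2:-→d3:-→d4:-→d5:-→d6:-→d7:-→d8:-→d9:-→d10:-→d11:-→d12:H2→d13:-→d14:-→d15:-→d16:-→d17:-→d18:-→d19:-→d20:-→d21:-→d22:-→d23:-→d24:-→d25:-→d26:-→d27:-→d28:H4 -> H4
  + 115.45.84.0/24 (H3) depth=24
  - 0.0.0.0/0 clear@0
  - 115.45.84.0/24 clear@24
  + 0.0.0.0/0 (H0) depth=0
  lookup 115.45.0.0: bits 01110011001011010 walk d0:H0→d1:-→d2:-→d3:-→d4:-→d5:-→d6:-→d7:-→d8:-→d9:-→d10:-→d11:-→d12:-→d13:-→d14:-→d15:-→d16:H0→d17:- -> H0
  lookup 160.32.175.92: bits 10100000001000001010111101011 walk d0:H0→d1:-→d2:-→d3:-→d4:-→d5:-→d6:-→d7:-→d8:-→d9:-→d10:-→d11:-→d12:H2→d13:-→d14:-→d15:-→d16:-→d17:-→d18:-→d19:-→d20:-→d21:-→d22:-→d23:-→d24:-→d25:-→d26:-→d27:-→d28:H4→d29:- -> H4
  + 160.32.175.88/31 (H3) depth=31
  - 160.32.0.0/12 clear@12
  + 160.32.0.0/16 (H1) depth=16
  lookup 31.207.107.215: bits 0 walk d0:H0→d1:- -> H0
  lookup 115.45.0.10: bits 01110011001011010 walk d0:H0→d1:-→d2:-→d3:-→d4:-→d5:-→d6:-→d7:-→d8:-→d9:-→d10:-→d11:-→d12:-→d13:-→d14:-→d15:-→d16:H0→d17:- -> H0
  + 115.45.80.0/20 (H4) depth=20
  + 115.45.84.240/28 (H6) depth=28
  lookup 115.45.82.118: bits 011100110010110101010 walk d0:H0→d1:-→d2:-→d3:-→d4:-→d5:-→d6:-→d7:-→d8:-→d9:-→d10:-→d11:-→d12:-→d13:-→d14:-→d15:-→d16:H0→d17:-→d18:-→d19:-→d20:H4→d21:- -> H4
  + 160.32.0.0/12 (H6) depth=12
  + 160.32.0.0/12 (H2) depth=12
  + 160.32.175.88/32 (H4) depth=32
  + 0.0.0.0/0 (H1) depth=0
  + 112.0.0.0/5 (H4) depth=5
  lookup 67.28.38.19: bits 01 walk d0:H1→d1:-→d2:- -> H1
  lookup 160.32.0.0: bits 1010000000100000 walk d0:H1→d1:-→d2:-→d3:-→d4:-→d5:-→d6:-→d7:-→d8:-→d9:-→d10:-→d11:-→d12:H2→d13:-→d14:-→d15:-→d16:H1 -> H1
  - 160.32.175.88/32 clear@32
  + 0.0.0.0/0 (H6) depth=0
  + 115.32.0.0/12 (H3) depth=12
  lookup 115.36.203.144: bits 011100110010 walk d0:H6→d1:-→d2:-→d3:-→d4:-→d5:H4→d6:-→d7:-→d8:-→d9:-→d10:-→d11:-→d12:H3 -> H3
  + 115.45.84.0/24 (H6) depth=24

== LOOKUPS ==
["H4","H0","H4","H0","H4","H0","H0","H4","H1","H1","H3"]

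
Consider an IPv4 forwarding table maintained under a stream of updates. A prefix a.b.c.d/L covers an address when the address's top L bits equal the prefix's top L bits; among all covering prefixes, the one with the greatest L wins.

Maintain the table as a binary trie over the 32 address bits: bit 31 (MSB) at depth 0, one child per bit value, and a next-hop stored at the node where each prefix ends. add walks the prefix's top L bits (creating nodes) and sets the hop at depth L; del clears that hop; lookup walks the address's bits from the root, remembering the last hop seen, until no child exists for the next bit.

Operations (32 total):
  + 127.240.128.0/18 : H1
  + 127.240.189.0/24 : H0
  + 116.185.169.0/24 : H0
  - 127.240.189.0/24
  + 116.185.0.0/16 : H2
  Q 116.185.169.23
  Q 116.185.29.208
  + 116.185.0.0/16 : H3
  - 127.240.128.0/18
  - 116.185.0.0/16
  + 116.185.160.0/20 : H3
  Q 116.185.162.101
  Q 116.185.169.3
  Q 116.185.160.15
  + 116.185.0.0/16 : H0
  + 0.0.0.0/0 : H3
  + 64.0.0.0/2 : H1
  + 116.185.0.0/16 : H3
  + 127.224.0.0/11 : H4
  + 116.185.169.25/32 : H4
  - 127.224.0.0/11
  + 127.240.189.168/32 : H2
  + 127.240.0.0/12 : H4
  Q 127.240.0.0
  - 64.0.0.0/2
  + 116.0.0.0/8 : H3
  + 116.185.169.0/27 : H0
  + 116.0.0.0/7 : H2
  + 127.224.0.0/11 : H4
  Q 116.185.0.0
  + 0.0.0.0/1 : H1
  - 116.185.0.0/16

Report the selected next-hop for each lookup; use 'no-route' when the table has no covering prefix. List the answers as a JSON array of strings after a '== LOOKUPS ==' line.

Apply in order:
  + 127.240.128.0/18 (H1) depth=18
  + 127.240.189.0/24 (H0) depth=24
  + 116.185.169.0/24 (H0) depth=24
  - 127.240.189.0/24 clear@24
  + 116.185.0.0/16 (H2) depth=16
  ? 116.185.169.23  path d0:-→d1:-→d2:-→d3:-→d4:-→d5:-→d6:-→d7:-→d8:-→d9:-→d10:-→d11:-→d12:-→d13:-→d14:-→d15:-→d16:H2→d17:-→d18:-→d19:-→d20:-→d21:-→d22:-→d23:-→d24:H0  best=H0
  ? 116.185.29.208  path d0:-→d1:-→d2:-→d3:-→d4:-→d5:-→d6:-→d7:-→d8:-→d9:-→d10:-→d11:-→d12:-→d13:-→d14:-→d15:-→d16:H2  best=H2
  + 116.185.0.0/16 (H3) depth=16
  - 127.240.128.0/18 clear@18
  - 116.185.0.0/16 clear@16
  + 116.185.160.0/20 (H3) depth=20
  ? 116.185.162.101  path d0:-→d1:-→d2:-→d3:-→d4:-→d5:-→d6:-→d7:-→d8:-→d9:-→d10:-→d11:-→d12:-→d13:-→d14:-→d15:-→d16:-→d17:-→d18:-→d19:-→d20:H3  best=H3
  ? 116.185.169.3  path d0:-→d1:-→d2:-→d3:-→d4:-→d5:-→d6:-→d7:-→d8:-→d9:-→d10:-→d11:-→d12:-→d13:-→d14:-→d15:-→d16:-→d17:-→d18:-→d19:-→d20:H3→d21:-→d22:-→d23:-→d24:H0  best=H0
  ? 116.185.160.15  path d0:-→d1:-→d2:-→d3:-→d4:-→d5:-→d6:-→d7:-→d8:-→d9:-→d10:-→d11:-→d12:-→d13:-→d14:-→d15:-→d16:-→d17:-→d18:-→d19:-→d20:H3  best=H3
  + 116.185.0.0/16 (H0) depth=16
  + 0.0.0.0/0 (H3) depth=0
  + 64.0.0.0/2 (H1) depth=2
  + 116.185.0.0/16 (H3) depth=16
  + 127.224.0.0/11 (H4) depth=11
  + 116.185.169.25/32 (H4) depth=32
  - 127.224.0.0/11 clear@11
  + 127.240.189.168/32 (H2) depth=32
  + 127.240.0.0/12 (H4) depth=12
  ? 127.240.0.0  path d0:H3→d1:-→d2:H1→d3:-→d4:-→d5:-→d6:-→d7:-→d8:-→d9:-→d10:-→d11:-→d12:H4→d13:-→d14:-→d15:-→d16:-  best=H4
  - 64.0.0.0/2 clear@2
  + 116.0.0.0/8 (H3) depth=8
  + 116.185.169.0/27 (H0) depth=27
  + 116.0.0.0/7 (H2) depth=7
  + 127.224.0.0/11 (H4) depth=11
  ? 116.185.0.0  path d0:H3→d1:-→d2:-→d3:-→d4:-→d5:-→d6:-→d7:H2→d8:H3→d9:-→d10:-→d11:-→d12:-→d13:-→d14:-→d15:-→d16:H3  best=H3
  + 0.0.0.0/1 (H1) depth=1
  - 116.185.0.0/16 clear@16

== LOOKUPS ==
["H0","H2","H3","H0","H3","H4","H3"]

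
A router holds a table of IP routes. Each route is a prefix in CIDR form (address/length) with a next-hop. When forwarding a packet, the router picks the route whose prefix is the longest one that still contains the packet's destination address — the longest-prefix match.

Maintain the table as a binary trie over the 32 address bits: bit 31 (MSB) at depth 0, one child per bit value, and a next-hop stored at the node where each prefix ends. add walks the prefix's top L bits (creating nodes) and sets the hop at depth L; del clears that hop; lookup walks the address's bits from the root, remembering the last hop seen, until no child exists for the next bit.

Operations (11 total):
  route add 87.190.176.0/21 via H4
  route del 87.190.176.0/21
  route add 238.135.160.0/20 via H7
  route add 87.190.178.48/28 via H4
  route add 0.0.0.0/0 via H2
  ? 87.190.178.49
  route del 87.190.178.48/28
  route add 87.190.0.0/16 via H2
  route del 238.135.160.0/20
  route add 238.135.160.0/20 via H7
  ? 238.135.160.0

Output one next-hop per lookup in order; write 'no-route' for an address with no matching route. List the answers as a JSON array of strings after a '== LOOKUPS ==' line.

Process each operation:
  + 87.190.176.0/21 (H4) depth=21
  - 87.190.176.0/21 clear@21
  + 238.135.160.0/20 (H7) depth=20
  + 87.190.178.48/28 (H4) depth=28
  + 0.0.0.0/0 (H2) depth=0
  ? 87.190.178.49  path d0:H2→d1:-→d2:-→d3:-→d4:-→d5:-→d6:-→d7:-→d8:-→d9:-→d10:-→d11:-→d12:-→d13:-→d14:-→d15:-→d16:-→d17:-→d18:-→d19:-→d20:-→d21:-→d22:-→d23:-→d24:-→d25:-→d26:-→d27:-→d28:H4  best=H4
  - 87.190.178.48/28 clear@28
  + 87.190.0.0/16 (H2) depth=16
  - 238.135.160.0/20 clear@20
  + 238.135.160.0/20 (H7) depth=20
  ? 238.135.160.0  path d0:H2→d1:-→d2:-→d3:-→d4:-→d5:-→d6:-→d7:-→d8:-→d9:-→d10:-→d11:-→d12:-→d13:-→d14:-→d15:-→d16:-→d17:-→d18:-→d19:-→d20:H7  best=H7

== LOOKUPS ==
["H4","H7"]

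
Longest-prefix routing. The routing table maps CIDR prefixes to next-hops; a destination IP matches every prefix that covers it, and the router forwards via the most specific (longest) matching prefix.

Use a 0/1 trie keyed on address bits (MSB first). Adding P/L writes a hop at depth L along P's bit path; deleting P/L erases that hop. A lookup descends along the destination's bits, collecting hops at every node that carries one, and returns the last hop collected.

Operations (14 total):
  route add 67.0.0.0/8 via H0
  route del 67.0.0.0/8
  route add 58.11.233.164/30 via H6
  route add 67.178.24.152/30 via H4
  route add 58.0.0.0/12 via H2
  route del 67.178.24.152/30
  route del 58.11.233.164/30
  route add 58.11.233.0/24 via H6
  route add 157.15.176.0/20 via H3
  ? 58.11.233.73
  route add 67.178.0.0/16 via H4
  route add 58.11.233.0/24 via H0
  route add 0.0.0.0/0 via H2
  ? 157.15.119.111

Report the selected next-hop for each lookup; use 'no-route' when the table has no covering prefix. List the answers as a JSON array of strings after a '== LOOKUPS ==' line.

Apply in order:
  add 67.0.0.0/8 -> H0 at depth 8
  del 67.0.0.0/8 (clear depth 8)
  add 58.11.233.164/30 -> H6 at depth 30
  add 67.178.24.152/30 -> H4 at depth 30
  add 58.0.0.0/12 -> H2 at depth 12
  del 67.178.24.152/30 (clear depth 30)
  del 58.11.233.164/30 (clear depth 30)
  add 58.11.233.0/24 -> H6 at depth 24
  add 157.15.176.0/20 -> H3 at depth 20
  Q 58.11.233.73: descend 001110100000101111101001 ; hops seen [H2,H6] ; pick H6
  add 67.178.0.0/16 -> H4 at depth 16
  add 58.11.233.0/24 -> H0 at depth 24
  add 0.0.0.0/0 -> H2 at depth 0
  Q 157.15.119.111: descend 1001110100001111 ; hops seen [H2] ; pick H2

== LOOKUPS ==
["H6","H2"]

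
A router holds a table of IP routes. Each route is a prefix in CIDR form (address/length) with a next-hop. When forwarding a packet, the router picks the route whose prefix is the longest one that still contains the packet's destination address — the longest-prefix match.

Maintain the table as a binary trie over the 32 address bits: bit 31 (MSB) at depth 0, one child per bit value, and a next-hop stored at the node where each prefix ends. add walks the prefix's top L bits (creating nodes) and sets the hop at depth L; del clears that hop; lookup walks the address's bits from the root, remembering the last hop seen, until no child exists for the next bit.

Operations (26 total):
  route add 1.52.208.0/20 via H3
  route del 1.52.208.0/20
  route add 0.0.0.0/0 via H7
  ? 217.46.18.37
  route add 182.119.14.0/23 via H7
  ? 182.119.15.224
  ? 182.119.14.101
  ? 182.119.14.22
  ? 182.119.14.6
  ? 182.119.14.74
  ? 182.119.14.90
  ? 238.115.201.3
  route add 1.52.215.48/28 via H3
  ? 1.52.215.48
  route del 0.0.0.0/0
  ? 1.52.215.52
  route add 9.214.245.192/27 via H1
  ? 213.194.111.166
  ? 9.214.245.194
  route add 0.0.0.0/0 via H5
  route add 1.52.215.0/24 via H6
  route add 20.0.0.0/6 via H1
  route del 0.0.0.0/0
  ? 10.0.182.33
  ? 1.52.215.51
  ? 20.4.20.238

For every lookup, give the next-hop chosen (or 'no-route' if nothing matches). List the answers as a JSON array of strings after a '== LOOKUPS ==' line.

Trace:
  add 1.52.208.0/20 -> H3 at depth 20
  - 1.52.208.0/20 clear@20
  add 0.0.0.0/0 -> H7 at depth 0
  lookup 217.46.18.37: bits ε walk d0:H7 -> H7
  add 182.119.14.0/23 -> H7 at depth 23
  lookup 182.119.15.224: bits 10110110011101110000111 walk d0:H7→d1:-→d2:-→d3:-→d4:-→d5:-→d6:-→d7:-→d8:-→d9:-→d10:-→d11:-→d12:-→d13:-→d14:-→d15:-→d16:-→d17:-→d18:-→d19:-→d20:-→d21:-→d22:-→d23:H7 -> H7
  lookup 182.119.14.101: bits 10110110011101110000111 walk d0:H7→d1:-→d2:-→d3:-→d4:-→d5:-→d6:-→d7:-→d8:-→d9:-→d10:-→d11:-→d12:-→d13:-→d14:-→d15:-→d16:-→d17:-→d18:-→d19:-→d20:-→d21:-→d22:-→d23:H7 -> H7
  lookup 182.119.14.22: bits 10110110011101110000111 walk d0:H7→d1:-→d2:-→d3:-→d4:-→d5:-→d6:-→d7:-→d8:-→d9:-→d10:-→d11:-→d12:-→d13:-→d14:-→d15:-→d16:-→d17:-→d18:-→d19:-→d20:-→d21:-→d22:-→d23:H7 -> H7
  lookup 182.119.14.6: bits 10110110011101110000111 walk d0:H7→d1:-→d2:-→d3:-→d4:-→d5:-→d6:-→d7:-→d8:-→d9:-→d10:-→d11:-→d12:-→d13:-→d14:-→d15:-→d16:-→d17:-→d18:-→d19:-→d20:-→d21:-→d22:-→d23:H7 -> H7
  lookup 182.119.14.74: bits 10110110011101110000111 walk d0:H7→d1:-→d2:-→d3:-→d4:-→d5:-→d6:-→d7:-→d8:-→d9:-→d10:-→d11:-→d12:-→d13:-→d14:-→d15:-→d16:-→d17:-→d18:-→d19:-→d20:-→d21:-→d22:-→d23:H7 -> H7
  lookup 182.119.14.90: bits 10110110011101110000111 walk d0:H7→d1:-→d2:-→d3:-→d4:-→d5:-→d6:-→d7:-→d8:-→d9:-→d10:-→d11:-→d12:-→d13:-→d14:-→d15:-→d16:-→d17:-→d18:-→d19:-→d20:-→d21:-→d22:-→d23:H7 -> H7
  lookup 238.115.201.3: bits 1 walk d0:H7→d1:- -> H7
  add 1.52.215.48/28 -> H3 at depth 28
  lookup 1.52.215.48: bits 0000000100110100110101110011 walk d0:H7→d1:-→d2:-→d3:-→d4:-→d5:-→d6:-→d7:-→d8:-→d9:-→d10:-→d11:-→d12:-→d13:-→d14:-→d15:-→d16:-→d17:-→d18:-→d19:-→d20:-→d21:-→d22:-→d23:-→d24:-→d25:-→d26:-→d27:-→d28:H3 -> H3
  - 0.0.0.0/0 clear@0
  lookup 1.52.215.52: bits 0000000100110100110101110011 walk d0:-→d1:-→d2:-→d3:-→d4:-→d5:-→d6:-→d7:-→d8:-→d9:-→d10:-→d11:-→d12:-→d13:-→d14:-→d15:-→d16:-→d17:-→d18:-→d19:-→d20:-→d21:-→d22:-→d23:-→d24:-→d25:-→d26:-→d27:-→d28:H3 -> H3
  add 9.214.245.192/27 -> H1 at depth 27
  lookup 213.194.111.166: bits 1 walk d0:-→d1:- -> no-route
  lookup 9.214.245.194: bits 000010011101011011110101110 walk d0:-→d1:-→d2:-→d3:-→d4:-→d5:-→d6:-→d7:-→d8:-→d9:-→d10:-→d11:-→d12:-→d13:-→d14:-→d15:-→d16:-→d17:-→d18:-→d19:-→d20:-→d21:-→d22:-→d23:-→d24:-→d25:-→d26:-→d27:H1 -> H1
  add 0.0.0.0/0 -> H5 at depth 0
  add 1.52.215.0/24 -> H6 at depth 24
  add 20.0.0.0/6 -> H1 at depth 6
  - 0.0.0.0/0 clear@0
  lookup 10.0.182.33: bits 000010 walk d0:-→d1:-→d2:-→d3:-→d4:-→d5:-→d6:- -> no-route
  lookup 1.52.215.51: bits 0000000100110100110101110011 walk d0:-→d1:-→d2:-→d3:-→d4:-→d5:-→d6:-→d7:-→d8:-→d9:-→d10:-→d11:-→d12:-→d13:-→d14:-→d15:-→d16:-→d17:-→d18:-→d19:-→d20:-→d21:-→d22:-→d23:-→d24:H6→d25:-→d26:-→d27:-→d28:H3 -> H3
  lookup 20.4.20.238: bits 000101 walk d0:-→d1:-→d2:-→d3:-→d4:-→d5:-→d6:H1 -> H1

== LOOKUPS ==
["H7","H7","H7","H7","H7","H7","H7","H7","H3","H3","no-route","H1","no-route","H3","H1"]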